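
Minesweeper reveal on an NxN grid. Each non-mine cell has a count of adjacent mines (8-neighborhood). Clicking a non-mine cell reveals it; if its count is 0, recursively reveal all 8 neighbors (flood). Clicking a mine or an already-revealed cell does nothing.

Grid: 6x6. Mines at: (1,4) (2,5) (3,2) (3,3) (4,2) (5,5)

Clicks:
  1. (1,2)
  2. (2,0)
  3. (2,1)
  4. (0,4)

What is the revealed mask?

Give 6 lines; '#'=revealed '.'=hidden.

Click 1 (1,2) count=0: revealed 18 new [(0,0) (0,1) (0,2) (0,3) (1,0) (1,1) (1,2) (1,3) (2,0) (2,1) (2,2) (2,3) (3,0) (3,1) (4,0) (4,1) (5,0) (5,1)] -> total=18
Click 2 (2,0) count=0: revealed 0 new [(none)] -> total=18
Click 3 (2,1) count=1: revealed 0 new [(none)] -> total=18
Click 4 (0,4) count=1: revealed 1 new [(0,4)] -> total=19

Answer: #####.
####..
####..
##....
##....
##....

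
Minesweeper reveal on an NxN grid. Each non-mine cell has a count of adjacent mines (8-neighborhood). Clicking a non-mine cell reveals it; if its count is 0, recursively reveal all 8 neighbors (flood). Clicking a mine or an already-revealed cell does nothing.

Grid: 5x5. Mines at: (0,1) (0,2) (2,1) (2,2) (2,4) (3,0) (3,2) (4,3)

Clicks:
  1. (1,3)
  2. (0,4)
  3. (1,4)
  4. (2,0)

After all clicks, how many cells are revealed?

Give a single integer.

Click 1 (1,3) count=3: revealed 1 new [(1,3)] -> total=1
Click 2 (0,4) count=0: revealed 3 new [(0,3) (0,4) (1,4)] -> total=4
Click 3 (1,4) count=1: revealed 0 new [(none)] -> total=4
Click 4 (2,0) count=2: revealed 1 new [(2,0)] -> total=5

Answer: 5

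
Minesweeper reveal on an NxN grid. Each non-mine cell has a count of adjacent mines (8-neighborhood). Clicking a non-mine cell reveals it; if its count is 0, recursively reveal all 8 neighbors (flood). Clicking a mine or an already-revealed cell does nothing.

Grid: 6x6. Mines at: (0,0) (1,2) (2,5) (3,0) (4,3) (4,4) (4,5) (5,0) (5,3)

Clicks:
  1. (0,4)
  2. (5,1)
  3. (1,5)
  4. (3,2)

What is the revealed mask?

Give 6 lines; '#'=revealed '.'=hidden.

Answer: ...###
...###
......
..#...
......
.#....

Derivation:
Click 1 (0,4) count=0: revealed 6 new [(0,3) (0,4) (0,5) (1,3) (1,4) (1,5)] -> total=6
Click 2 (5,1) count=1: revealed 1 new [(5,1)] -> total=7
Click 3 (1,5) count=1: revealed 0 new [(none)] -> total=7
Click 4 (3,2) count=1: revealed 1 new [(3,2)] -> total=8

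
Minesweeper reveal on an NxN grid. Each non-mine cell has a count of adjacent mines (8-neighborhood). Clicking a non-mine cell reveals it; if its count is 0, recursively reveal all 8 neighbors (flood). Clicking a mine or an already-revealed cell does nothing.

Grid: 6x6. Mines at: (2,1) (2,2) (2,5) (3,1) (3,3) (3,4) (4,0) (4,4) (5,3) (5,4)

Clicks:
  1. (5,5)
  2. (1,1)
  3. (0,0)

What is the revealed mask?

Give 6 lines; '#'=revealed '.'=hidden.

Click 1 (5,5) count=2: revealed 1 new [(5,5)] -> total=1
Click 2 (1,1) count=2: revealed 1 new [(1,1)] -> total=2
Click 3 (0,0) count=0: revealed 11 new [(0,0) (0,1) (0,2) (0,3) (0,4) (0,5) (1,0) (1,2) (1,3) (1,4) (1,5)] -> total=13

Answer: ######
######
......
......
......
.....#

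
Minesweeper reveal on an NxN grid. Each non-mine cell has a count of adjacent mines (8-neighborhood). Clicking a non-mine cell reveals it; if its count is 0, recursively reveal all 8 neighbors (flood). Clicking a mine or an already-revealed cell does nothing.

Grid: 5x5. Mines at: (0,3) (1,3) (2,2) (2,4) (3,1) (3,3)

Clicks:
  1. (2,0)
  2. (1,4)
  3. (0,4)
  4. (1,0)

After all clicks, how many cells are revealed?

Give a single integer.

Answer: 10

Derivation:
Click 1 (2,0) count=1: revealed 1 new [(2,0)] -> total=1
Click 2 (1,4) count=3: revealed 1 new [(1,4)] -> total=2
Click 3 (0,4) count=2: revealed 1 new [(0,4)] -> total=3
Click 4 (1,0) count=0: revealed 7 new [(0,0) (0,1) (0,2) (1,0) (1,1) (1,2) (2,1)] -> total=10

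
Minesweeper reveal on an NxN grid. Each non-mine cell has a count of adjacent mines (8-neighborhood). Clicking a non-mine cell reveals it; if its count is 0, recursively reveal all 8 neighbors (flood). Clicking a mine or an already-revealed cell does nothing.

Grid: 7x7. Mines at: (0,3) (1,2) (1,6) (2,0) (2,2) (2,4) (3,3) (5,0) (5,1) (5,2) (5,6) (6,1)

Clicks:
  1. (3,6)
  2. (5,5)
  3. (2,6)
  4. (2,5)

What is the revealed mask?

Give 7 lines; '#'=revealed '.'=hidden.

Answer: .......
.......
.....##
.....##
.....##
.....#.
.......

Derivation:
Click 1 (3,6) count=0: revealed 6 new [(2,5) (2,6) (3,5) (3,6) (4,5) (4,6)] -> total=6
Click 2 (5,5) count=1: revealed 1 new [(5,5)] -> total=7
Click 3 (2,6) count=1: revealed 0 new [(none)] -> total=7
Click 4 (2,5) count=2: revealed 0 new [(none)] -> total=7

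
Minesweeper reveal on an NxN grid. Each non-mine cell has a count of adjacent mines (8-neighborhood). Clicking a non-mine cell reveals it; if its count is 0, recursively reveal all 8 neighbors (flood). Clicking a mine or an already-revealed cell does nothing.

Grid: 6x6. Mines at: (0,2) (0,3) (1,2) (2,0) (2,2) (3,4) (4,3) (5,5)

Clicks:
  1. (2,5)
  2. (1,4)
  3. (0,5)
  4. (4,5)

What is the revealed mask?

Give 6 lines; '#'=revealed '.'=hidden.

Click 1 (2,5) count=1: revealed 1 new [(2,5)] -> total=1
Click 2 (1,4) count=1: revealed 1 new [(1,4)] -> total=2
Click 3 (0,5) count=0: revealed 4 new [(0,4) (0,5) (1,5) (2,4)] -> total=6
Click 4 (4,5) count=2: revealed 1 new [(4,5)] -> total=7

Answer: ....##
....##
....##
......
.....#
......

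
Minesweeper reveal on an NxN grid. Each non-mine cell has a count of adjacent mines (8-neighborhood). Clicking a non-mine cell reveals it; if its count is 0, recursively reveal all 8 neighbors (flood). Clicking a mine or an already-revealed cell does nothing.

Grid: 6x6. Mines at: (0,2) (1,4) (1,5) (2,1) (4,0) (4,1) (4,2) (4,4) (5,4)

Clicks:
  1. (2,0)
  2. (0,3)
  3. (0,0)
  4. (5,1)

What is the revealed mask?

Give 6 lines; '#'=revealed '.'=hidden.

Click 1 (2,0) count=1: revealed 1 new [(2,0)] -> total=1
Click 2 (0,3) count=2: revealed 1 new [(0,3)] -> total=2
Click 3 (0,0) count=0: revealed 4 new [(0,0) (0,1) (1,0) (1,1)] -> total=6
Click 4 (5,1) count=3: revealed 1 new [(5,1)] -> total=7

Answer: ##.#..
##....
#.....
......
......
.#....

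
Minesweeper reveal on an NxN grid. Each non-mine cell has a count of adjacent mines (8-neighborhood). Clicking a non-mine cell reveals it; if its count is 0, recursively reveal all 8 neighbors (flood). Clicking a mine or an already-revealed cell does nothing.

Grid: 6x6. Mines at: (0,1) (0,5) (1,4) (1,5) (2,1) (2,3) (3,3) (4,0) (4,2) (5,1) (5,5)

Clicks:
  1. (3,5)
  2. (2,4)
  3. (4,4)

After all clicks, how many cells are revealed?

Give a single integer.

Click 1 (3,5) count=0: revealed 6 new [(2,4) (2,5) (3,4) (3,5) (4,4) (4,5)] -> total=6
Click 2 (2,4) count=4: revealed 0 new [(none)] -> total=6
Click 3 (4,4) count=2: revealed 0 new [(none)] -> total=6

Answer: 6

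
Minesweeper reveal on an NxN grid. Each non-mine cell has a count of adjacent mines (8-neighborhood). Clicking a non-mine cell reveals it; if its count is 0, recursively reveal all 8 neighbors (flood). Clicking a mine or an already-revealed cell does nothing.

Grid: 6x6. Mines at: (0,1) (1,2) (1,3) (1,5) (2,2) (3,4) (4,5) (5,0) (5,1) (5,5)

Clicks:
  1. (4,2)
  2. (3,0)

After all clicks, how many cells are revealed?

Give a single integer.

Answer: 9

Derivation:
Click 1 (4,2) count=1: revealed 1 new [(4,2)] -> total=1
Click 2 (3,0) count=0: revealed 8 new [(1,0) (1,1) (2,0) (2,1) (3,0) (3,1) (4,0) (4,1)] -> total=9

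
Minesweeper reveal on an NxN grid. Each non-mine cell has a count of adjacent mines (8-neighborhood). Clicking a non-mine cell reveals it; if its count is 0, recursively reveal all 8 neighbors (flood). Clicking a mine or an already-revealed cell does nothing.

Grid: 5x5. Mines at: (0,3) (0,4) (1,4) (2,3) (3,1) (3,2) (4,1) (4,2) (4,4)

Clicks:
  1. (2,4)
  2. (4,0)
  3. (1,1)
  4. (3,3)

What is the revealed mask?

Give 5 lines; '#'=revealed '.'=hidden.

Click 1 (2,4) count=2: revealed 1 new [(2,4)] -> total=1
Click 2 (4,0) count=2: revealed 1 new [(4,0)] -> total=2
Click 3 (1,1) count=0: revealed 9 new [(0,0) (0,1) (0,2) (1,0) (1,1) (1,2) (2,0) (2,1) (2,2)] -> total=11
Click 4 (3,3) count=4: revealed 1 new [(3,3)] -> total=12

Answer: ###..
###..
###.#
...#.
#....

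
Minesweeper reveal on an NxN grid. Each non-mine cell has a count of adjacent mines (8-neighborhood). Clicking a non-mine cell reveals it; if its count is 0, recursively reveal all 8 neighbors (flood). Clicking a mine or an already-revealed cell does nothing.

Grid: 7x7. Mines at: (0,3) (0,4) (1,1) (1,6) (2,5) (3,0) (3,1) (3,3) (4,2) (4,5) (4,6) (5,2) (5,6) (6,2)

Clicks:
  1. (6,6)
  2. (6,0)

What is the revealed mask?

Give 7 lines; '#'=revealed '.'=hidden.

Answer: .......
.......
.......
.......
##.....
##.....
##....#

Derivation:
Click 1 (6,6) count=1: revealed 1 new [(6,6)] -> total=1
Click 2 (6,0) count=0: revealed 6 new [(4,0) (4,1) (5,0) (5,1) (6,0) (6,1)] -> total=7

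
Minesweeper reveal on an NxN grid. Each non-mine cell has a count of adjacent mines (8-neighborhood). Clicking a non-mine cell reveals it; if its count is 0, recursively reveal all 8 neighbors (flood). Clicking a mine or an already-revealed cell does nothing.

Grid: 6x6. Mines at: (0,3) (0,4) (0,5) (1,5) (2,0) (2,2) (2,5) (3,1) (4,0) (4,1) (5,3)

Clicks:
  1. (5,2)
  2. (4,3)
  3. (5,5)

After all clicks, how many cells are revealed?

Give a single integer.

Answer: 8

Derivation:
Click 1 (5,2) count=2: revealed 1 new [(5,2)] -> total=1
Click 2 (4,3) count=1: revealed 1 new [(4,3)] -> total=2
Click 3 (5,5) count=0: revealed 6 new [(3,4) (3,5) (4,4) (4,5) (5,4) (5,5)] -> total=8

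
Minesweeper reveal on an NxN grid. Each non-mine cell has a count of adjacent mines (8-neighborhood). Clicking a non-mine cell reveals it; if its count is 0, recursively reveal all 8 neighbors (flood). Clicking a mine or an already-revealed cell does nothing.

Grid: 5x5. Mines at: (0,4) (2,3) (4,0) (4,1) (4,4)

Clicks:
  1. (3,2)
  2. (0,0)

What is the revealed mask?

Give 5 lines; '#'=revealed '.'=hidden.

Click 1 (3,2) count=2: revealed 1 new [(3,2)] -> total=1
Click 2 (0,0) count=0: revealed 13 new [(0,0) (0,1) (0,2) (0,3) (1,0) (1,1) (1,2) (1,3) (2,0) (2,1) (2,2) (3,0) (3,1)] -> total=14

Answer: ####.
####.
###..
###..
.....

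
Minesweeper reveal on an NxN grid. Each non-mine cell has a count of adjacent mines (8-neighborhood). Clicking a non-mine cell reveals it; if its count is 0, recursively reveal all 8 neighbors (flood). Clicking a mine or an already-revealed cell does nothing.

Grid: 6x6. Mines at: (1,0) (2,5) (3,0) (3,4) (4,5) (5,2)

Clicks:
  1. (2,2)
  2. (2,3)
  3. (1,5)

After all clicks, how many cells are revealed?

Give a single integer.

Answer: 20

Derivation:
Click 1 (2,2) count=0: revealed 20 new [(0,1) (0,2) (0,3) (0,4) (0,5) (1,1) (1,2) (1,3) (1,4) (1,5) (2,1) (2,2) (2,3) (2,4) (3,1) (3,2) (3,3) (4,1) (4,2) (4,3)] -> total=20
Click 2 (2,3) count=1: revealed 0 new [(none)] -> total=20
Click 3 (1,5) count=1: revealed 0 new [(none)] -> total=20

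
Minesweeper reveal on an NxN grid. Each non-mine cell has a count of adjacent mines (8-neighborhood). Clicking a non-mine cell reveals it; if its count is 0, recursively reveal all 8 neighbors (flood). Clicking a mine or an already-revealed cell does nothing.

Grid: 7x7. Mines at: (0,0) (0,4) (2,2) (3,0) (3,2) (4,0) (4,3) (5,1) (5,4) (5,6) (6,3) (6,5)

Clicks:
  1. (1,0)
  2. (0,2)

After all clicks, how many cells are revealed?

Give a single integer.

Click 1 (1,0) count=1: revealed 1 new [(1,0)] -> total=1
Click 2 (0,2) count=0: revealed 6 new [(0,1) (0,2) (0,3) (1,1) (1,2) (1,3)] -> total=7

Answer: 7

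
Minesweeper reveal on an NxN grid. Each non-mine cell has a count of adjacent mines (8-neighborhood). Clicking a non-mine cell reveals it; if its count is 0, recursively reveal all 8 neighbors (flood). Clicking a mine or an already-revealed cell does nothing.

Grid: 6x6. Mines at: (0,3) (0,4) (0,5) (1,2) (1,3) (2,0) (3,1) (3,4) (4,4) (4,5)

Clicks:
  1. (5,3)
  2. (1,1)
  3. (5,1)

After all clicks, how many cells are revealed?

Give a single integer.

Answer: 9

Derivation:
Click 1 (5,3) count=1: revealed 1 new [(5,3)] -> total=1
Click 2 (1,1) count=2: revealed 1 new [(1,1)] -> total=2
Click 3 (5,1) count=0: revealed 7 new [(4,0) (4,1) (4,2) (4,3) (5,0) (5,1) (5,2)] -> total=9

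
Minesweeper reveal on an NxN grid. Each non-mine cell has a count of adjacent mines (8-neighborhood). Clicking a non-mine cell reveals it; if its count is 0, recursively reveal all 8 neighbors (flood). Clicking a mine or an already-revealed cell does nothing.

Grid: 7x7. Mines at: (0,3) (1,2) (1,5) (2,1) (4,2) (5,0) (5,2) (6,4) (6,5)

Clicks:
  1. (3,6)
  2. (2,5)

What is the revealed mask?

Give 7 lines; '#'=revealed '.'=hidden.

Click 1 (3,6) count=0: revealed 16 new [(2,3) (2,4) (2,5) (2,6) (3,3) (3,4) (3,5) (3,6) (4,3) (4,4) (4,5) (4,6) (5,3) (5,4) (5,5) (5,6)] -> total=16
Click 2 (2,5) count=1: revealed 0 new [(none)] -> total=16

Answer: .......
.......
...####
...####
...####
...####
.......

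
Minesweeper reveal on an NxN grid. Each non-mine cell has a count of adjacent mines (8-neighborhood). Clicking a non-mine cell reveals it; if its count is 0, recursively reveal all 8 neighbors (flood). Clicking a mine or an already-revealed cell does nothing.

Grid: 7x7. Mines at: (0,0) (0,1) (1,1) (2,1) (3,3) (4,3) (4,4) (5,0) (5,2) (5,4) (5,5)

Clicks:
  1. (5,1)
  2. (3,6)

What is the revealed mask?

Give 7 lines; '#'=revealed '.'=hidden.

Answer: ..#####
..#####
..#####
....###
.....##
.#.....
.......

Derivation:
Click 1 (5,1) count=2: revealed 1 new [(5,1)] -> total=1
Click 2 (3,6) count=0: revealed 20 new [(0,2) (0,3) (0,4) (0,5) (0,6) (1,2) (1,3) (1,4) (1,5) (1,6) (2,2) (2,3) (2,4) (2,5) (2,6) (3,4) (3,5) (3,6) (4,5) (4,6)] -> total=21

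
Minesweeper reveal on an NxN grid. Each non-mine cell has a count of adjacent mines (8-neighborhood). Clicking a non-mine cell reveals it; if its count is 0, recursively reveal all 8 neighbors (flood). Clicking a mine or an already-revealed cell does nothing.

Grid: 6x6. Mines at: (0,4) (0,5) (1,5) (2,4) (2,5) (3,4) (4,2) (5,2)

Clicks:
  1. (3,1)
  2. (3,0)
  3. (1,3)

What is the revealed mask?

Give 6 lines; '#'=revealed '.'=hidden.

Answer: ####..
####..
####..
####..
##....
##....

Derivation:
Click 1 (3,1) count=1: revealed 1 new [(3,1)] -> total=1
Click 2 (3,0) count=0: revealed 19 new [(0,0) (0,1) (0,2) (0,3) (1,0) (1,1) (1,2) (1,3) (2,0) (2,1) (2,2) (2,3) (3,0) (3,2) (3,3) (4,0) (4,1) (5,0) (5,1)] -> total=20
Click 3 (1,3) count=2: revealed 0 new [(none)] -> total=20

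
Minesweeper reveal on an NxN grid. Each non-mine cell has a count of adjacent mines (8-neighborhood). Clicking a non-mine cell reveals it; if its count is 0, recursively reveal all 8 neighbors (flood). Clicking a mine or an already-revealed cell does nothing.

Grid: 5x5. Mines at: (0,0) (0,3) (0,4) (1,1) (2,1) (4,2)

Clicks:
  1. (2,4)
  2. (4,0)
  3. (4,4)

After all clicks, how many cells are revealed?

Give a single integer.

Answer: 15

Derivation:
Click 1 (2,4) count=0: revealed 11 new [(1,2) (1,3) (1,4) (2,2) (2,3) (2,4) (3,2) (3,3) (3,4) (4,3) (4,4)] -> total=11
Click 2 (4,0) count=0: revealed 4 new [(3,0) (3,1) (4,0) (4,1)] -> total=15
Click 3 (4,4) count=0: revealed 0 new [(none)] -> total=15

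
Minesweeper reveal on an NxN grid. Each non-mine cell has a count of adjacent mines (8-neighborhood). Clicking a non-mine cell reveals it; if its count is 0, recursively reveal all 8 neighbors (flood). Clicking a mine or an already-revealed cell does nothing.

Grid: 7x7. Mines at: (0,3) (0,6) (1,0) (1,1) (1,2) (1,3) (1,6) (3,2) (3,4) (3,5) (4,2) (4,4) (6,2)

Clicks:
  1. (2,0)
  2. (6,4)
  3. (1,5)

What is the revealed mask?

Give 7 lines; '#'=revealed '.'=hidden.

Click 1 (2,0) count=2: revealed 1 new [(2,0)] -> total=1
Click 2 (6,4) count=0: revealed 10 new [(4,5) (4,6) (5,3) (5,4) (5,5) (5,6) (6,3) (6,4) (6,5) (6,6)] -> total=11
Click 3 (1,5) count=2: revealed 1 new [(1,5)] -> total=12

Answer: .......
.....#.
#......
.......
.....##
...####
...####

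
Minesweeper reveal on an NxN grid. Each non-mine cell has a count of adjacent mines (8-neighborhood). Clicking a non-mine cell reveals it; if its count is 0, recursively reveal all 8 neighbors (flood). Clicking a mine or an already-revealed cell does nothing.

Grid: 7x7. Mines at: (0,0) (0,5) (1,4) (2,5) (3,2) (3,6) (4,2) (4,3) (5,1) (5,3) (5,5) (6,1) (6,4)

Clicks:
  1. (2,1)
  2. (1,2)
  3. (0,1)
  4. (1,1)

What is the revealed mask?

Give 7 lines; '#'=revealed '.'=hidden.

Answer: .###...
.###...
.###...
.......
.......
.......
.......

Derivation:
Click 1 (2,1) count=1: revealed 1 new [(2,1)] -> total=1
Click 2 (1,2) count=0: revealed 8 new [(0,1) (0,2) (0,3) (1,1) (1,2) (1,3) (2,2) (2,3)] -> total=9
Click 3 (0,1) count=1: revealed 0 new [(none)] -> total=9
Click 4 (1,1) count=1: revealed 0 new [(none)] -> total=9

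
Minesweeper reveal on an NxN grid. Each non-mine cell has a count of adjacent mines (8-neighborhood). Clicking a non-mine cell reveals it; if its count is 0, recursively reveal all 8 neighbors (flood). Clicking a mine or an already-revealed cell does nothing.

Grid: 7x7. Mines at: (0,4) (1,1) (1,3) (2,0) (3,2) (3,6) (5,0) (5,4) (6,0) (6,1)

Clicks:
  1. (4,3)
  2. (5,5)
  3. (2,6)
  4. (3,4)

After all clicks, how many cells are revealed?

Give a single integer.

Answer: 11

Derivation:
Click 1 (4,3) count=2: revealed 1 new [(4,3)] -> total=1
Click 2 (5,5) count=1: revealed 1 new [(5,5)] -> total=2
Click 3 (2,6) count=1: revealed 1 new [(2,6)] -> total=3
Click 4 (3,4) count=0: revealed 8 new [(2,3) (2,4) (2,5) (3,3) (3,4) (3,5) (4,4) (4,5)] -> total=11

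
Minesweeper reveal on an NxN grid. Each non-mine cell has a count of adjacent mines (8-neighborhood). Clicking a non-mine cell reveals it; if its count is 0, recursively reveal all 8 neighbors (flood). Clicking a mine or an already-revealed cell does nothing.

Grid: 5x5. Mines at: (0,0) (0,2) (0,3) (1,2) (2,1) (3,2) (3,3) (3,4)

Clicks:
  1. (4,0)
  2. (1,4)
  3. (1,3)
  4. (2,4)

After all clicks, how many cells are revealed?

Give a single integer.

Click 1 (4,0) count=0: revealed 4 new [(3,0) (3,1) (4,0) (4,1)] -> total=4
Click 2 (1,4) count=1: revealed 1 new [(1,4)] -> total=5
Click 3 (1,3) count=3: revealed 1 new [(1,3)] -> total=6
Click 4 (2,4) count=2: revealed 1 new [(2,4)] -> total=7

Answer: 7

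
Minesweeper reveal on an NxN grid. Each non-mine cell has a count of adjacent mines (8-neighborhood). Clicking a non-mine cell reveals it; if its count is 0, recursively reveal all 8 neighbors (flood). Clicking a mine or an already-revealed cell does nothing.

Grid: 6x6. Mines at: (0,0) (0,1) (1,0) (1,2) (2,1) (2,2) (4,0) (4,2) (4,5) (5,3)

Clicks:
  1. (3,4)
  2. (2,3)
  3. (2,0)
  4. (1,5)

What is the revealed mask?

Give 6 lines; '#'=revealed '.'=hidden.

Answer: ...###
...###
#..###
...###
......
......

Derivation:
Click 1 (3,4) count=1: revealed 1 new [(3,4)] -> total=1
Click 2 (2,3) count=2: revealed 1 new [(2,3)] -> total=2
Click 3 (2,0) count=2: revealed 1 new [(2,0)] -> total=3
Click 4 (1,5) count=0: revealed 10 new [(0,3) (0,4) (0,5) (1,3) (1,4) (1,5) (2,4) (2,5) (3,3) (3,5)] -> total=13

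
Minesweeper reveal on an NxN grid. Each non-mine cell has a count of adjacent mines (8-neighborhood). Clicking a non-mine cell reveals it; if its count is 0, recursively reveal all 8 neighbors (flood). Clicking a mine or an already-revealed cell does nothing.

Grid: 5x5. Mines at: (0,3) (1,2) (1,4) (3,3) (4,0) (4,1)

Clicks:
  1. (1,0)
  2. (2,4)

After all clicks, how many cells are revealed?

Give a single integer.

Answer: 9

Derivation:
Click 1 (1,0) count=0: revealed 8 new [(0,0) (0,1) (1,0) (1,1) (2,0) (2,1) (3,0) (3,1)] -> total=8
Click 2 (2,4) count=2: revealed 1 new [(2,4)] -> total=9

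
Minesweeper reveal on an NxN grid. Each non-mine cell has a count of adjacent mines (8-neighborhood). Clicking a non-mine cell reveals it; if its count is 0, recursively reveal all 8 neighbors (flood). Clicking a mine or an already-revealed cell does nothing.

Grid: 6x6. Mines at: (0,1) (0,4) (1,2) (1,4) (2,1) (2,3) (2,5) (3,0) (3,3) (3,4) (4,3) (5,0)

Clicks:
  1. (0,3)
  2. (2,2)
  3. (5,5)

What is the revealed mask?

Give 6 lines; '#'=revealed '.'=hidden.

Click 1 (0,3) count=3: revealed 1 new [(0,3)] -> total=1
Click 2 (2,2) count=4: revealed 1 new [(2,2)] -> total=2
Click 3 (5,5) count=0: revealed 4 new [(4,4) (4,5) (5,4) (5,5)] -> total=6

Answer: ...#..
......
..#...
......
....##
....##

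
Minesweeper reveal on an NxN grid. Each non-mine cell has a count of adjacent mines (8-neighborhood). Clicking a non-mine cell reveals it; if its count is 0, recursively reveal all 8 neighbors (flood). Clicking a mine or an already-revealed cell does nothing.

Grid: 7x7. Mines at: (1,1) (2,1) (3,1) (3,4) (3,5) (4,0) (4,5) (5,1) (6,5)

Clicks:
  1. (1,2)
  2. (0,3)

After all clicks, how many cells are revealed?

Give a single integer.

Answer: 15

Derivation:
Click 1 (1,2) count=2: revealed 1 new [(1,2)] -> total=1
Click 2 (0,3) count=0: revealed 14 new [(0,2) (0,3) (0,4) (0,5) (0,6) (1,3) (1,4) (1,5) (1,6) (2,2) (2,3) (2,4) (2,5) (2,6)] -> total=15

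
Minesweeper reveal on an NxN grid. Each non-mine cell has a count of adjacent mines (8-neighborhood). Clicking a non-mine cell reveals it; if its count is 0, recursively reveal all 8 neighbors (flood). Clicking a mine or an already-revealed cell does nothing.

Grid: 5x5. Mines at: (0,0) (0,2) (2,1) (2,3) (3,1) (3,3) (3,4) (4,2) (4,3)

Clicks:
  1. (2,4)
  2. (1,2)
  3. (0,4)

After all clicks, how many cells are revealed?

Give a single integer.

Answer: 6

Derivation:
Click 1 (2,4) count=3: revealed 1 new [(2,4)] -> total=1
Click 2 (1,2) count=3: revealed 1 new [(1,2)] -> total=2
Click 3 (0,4) count=0: revealed 4 new [(0,3) (0,4) (1,3) (1,4)] -> total=6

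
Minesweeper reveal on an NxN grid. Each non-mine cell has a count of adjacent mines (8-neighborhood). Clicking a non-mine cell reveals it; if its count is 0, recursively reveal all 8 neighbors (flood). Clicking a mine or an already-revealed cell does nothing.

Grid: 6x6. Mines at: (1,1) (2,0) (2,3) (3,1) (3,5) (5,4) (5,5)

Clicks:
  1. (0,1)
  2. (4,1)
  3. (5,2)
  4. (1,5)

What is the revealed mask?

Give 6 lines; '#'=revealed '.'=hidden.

Click 1 (0,1) count=1: revealed 1 new [(0,1)] -> total=1
Click 2 (4,1) count=1: revealed 1 new [(4,1)] -> total=2
Click 3 (5,2) count=0: revealed 7 new [(4,0) (4,2) (4,3) (5,0) (5,1) (5,2) (5,3)] -> total=9
Click 4 (1,5) count=0: revealed 10 new [(0,2) (0,3) (0,4) (0,5) (1,2) (1,3) (1,4) (1,5) (2,4) (2,5)] -> total=19

Answer: .#####
..####
....##
......
####..
####..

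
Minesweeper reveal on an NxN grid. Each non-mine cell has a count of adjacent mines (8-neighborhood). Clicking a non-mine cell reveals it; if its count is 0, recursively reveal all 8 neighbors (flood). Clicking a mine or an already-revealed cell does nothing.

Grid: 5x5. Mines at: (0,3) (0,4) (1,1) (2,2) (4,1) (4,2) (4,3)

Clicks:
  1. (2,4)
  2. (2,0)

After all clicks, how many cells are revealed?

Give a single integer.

Click 1 (2,4) count=0: revealed 6 new [(1,3) (1,4) (2,3) (2,4) (3,3) (3,4)] -> total=6
Click 2 (2,0) count=1: revealed 1 new [(2,0)] -> total=7

Answer: 7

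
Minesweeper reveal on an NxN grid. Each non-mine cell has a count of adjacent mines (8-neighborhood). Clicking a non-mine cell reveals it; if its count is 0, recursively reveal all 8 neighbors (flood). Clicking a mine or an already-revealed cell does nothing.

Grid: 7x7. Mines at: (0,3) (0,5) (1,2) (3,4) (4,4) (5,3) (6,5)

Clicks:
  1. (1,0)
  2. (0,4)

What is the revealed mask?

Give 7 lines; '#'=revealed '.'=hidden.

Click 1 (1,0) count=0: revealed 22 new [(0,0) (0,1) (1,0) (1,1) (2,0) (2,1) (2,2) (2,3) (3,0) (3,1) (3,2) (3,3) (4,0) (4,1) (4,2) (4,3) (5,0) (5,1) (5,2) (6,0) (6,1) (6,2)] -> total=22
Click 2 (0,4) count=2: revealed 1 new [(0,4)] -> total=23

Answer: ##..#..
##.....
####...
####...
####...
###....
###....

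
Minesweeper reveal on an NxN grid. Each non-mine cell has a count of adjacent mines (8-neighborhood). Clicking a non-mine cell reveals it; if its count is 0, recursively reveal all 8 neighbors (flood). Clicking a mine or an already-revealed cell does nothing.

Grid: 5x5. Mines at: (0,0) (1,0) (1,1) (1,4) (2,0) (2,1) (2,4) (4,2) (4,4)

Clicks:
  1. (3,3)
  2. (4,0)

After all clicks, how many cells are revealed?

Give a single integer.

Click 1 (3,3) count=3: revealed 1 new [(3,3)] -> total=1
Click 2 (4,0) count=0: revealed 4 new [(3,0) (3,1) (4,0) (4,1)] -> total=5

Answer: 5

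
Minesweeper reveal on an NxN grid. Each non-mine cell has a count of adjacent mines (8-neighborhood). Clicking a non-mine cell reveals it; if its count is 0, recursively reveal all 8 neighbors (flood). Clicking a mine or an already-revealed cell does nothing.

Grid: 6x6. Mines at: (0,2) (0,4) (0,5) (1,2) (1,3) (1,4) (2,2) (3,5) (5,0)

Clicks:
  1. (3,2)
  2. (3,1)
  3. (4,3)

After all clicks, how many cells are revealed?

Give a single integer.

Answer: 14

Derivation:
Click 1 (3,2) count=1: revealed 1 new [(3,2)] -> total=1
Click 2 (3,1) count=1: revealed 1 new [(3,1)] -> total=2
Click 3 (4,3) count=0: revealed 12 new [(3,3) (3,4) (4,1) (4,2) (4,3) (4,4) (4,5) (5,1) (5,2) (5,3) (5,4) (5,5)] -> total=14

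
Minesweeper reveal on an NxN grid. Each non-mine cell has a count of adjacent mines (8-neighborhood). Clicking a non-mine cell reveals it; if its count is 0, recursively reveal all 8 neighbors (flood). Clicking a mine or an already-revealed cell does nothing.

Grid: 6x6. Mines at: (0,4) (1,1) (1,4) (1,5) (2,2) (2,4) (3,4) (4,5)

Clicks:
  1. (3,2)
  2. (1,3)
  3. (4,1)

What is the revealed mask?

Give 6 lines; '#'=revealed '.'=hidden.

Answer: ......
...#..
##....
####..
#####.
#####.

Derivation:
Click 1 (3,2) count=1: revealed 1 new [(3,2)] -> total=1
Click 2 (1,3) count=4: revealed 1 new [(1,3)] -> total=2
Click 3 (4,1) count=0: revealed 15 new [(2,0) (2,1) (3,0) (3,1) (3,3) (4,0) (4,1) (4,2) (4,3) (4,4) (5,0) (5,1) (5,2) (5,3) (5,4)] -> total=17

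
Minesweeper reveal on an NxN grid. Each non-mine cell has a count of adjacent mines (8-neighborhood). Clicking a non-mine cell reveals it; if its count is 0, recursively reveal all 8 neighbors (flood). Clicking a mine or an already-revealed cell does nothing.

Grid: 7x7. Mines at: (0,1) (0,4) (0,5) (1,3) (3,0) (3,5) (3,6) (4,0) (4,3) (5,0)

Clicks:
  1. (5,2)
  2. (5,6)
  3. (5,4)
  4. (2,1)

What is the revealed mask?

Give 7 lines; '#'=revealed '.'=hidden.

Answer: .......
.......
.#.....
.......
....###
.######
.######

Derivation:
Click 1 (5,2) count=1: revealed 1 new [(5,2)] -> total=1
Click 2 (5,6) count=0: revealed 14 new [(4,4) (4,5) (4,6) (5,1) (5,3) (5,4) (5,5) (5,6) (6,1) (6,2) (6,3) (6,4) (6,5) (6,6)] -> total=15
Click 3 (5,4) count=1: revealed 0 new [(none)] -> total=15
Click 4 (2,1) count=1: revealed 1 new [(2,1)] -> total=16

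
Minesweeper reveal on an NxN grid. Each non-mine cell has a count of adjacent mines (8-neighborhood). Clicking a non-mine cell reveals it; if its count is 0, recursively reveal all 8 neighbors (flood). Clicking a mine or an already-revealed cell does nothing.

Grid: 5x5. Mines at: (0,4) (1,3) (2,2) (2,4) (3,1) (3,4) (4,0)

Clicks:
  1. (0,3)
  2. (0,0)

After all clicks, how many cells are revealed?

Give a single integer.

Click 1 (0,3) count=2: revealed 1 new [(0,3)] -> total=1
Click 2 (0,0) count=0: revealed 8 new [(0,0) (0,1) (0,2) (1,0) (1,1) (1,2) (2,0) (2,1)] -> total=9

Answer: 9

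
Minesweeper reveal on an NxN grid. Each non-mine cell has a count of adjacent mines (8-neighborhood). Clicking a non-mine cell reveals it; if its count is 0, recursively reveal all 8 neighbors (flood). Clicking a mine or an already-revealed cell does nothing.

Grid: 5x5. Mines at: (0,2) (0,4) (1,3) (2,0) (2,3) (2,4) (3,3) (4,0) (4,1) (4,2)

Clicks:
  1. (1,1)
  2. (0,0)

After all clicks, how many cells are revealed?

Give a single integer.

Answer: 4

Derivation:
Click 1 (1,1) count=2: revealed 1 new [(1,1)] -> total=1
Click 2 (0,0) count=0: revealed 3 new [(0,0) (0,1) (1,0)] -> total=4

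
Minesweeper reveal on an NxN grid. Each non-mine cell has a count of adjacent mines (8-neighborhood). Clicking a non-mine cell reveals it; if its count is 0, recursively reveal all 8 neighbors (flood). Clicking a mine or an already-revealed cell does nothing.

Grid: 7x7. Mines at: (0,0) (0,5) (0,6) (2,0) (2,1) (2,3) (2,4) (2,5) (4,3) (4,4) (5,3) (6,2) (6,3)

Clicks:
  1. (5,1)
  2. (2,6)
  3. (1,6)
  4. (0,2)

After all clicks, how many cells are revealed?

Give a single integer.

Answer: 11

Derivation:
Click 1 (5,1) count=1: revealed 1 new [(5,1)] -> total=1
Click 2 (2,6) count=1: revealed 1 new [(2,6)] -> total=2
Click 3 (1,6) count=3: revealed 1 new [(1,6)] -> total=3
Click 4 (0,2) count=0: revealed 8 new [(0,1) (0,2) (0,3) (0,4) (1,1) (1,2) (1,3) (1,4)] -> total=11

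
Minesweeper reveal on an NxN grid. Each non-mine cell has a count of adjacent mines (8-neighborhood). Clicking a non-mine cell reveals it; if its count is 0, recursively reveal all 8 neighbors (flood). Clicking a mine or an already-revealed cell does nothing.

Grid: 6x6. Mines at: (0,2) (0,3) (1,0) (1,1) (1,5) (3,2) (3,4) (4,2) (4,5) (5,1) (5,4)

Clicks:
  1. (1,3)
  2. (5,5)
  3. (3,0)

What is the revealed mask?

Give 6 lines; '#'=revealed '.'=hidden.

Answer: ......
...#..
##....
##....
##....
.....#

Derivation:
Click 1 (1,3) count=2: revealed 1 new [(1,3)] -> total=1
Click 2 (5,5) count=2: revealed 1 new [(5,5)] -> total=2
Click 3 (3,0) count=0: revealed 6 new [(2,0) (2,1) (3,0) (3,1) (4,0) (4,1)] -> total=8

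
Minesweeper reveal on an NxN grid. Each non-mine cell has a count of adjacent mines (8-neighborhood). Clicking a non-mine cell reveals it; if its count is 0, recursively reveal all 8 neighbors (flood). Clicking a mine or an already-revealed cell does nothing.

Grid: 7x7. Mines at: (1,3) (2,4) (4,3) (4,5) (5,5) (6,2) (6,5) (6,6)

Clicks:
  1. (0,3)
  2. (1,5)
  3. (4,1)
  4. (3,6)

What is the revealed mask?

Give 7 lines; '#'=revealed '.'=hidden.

Click 1 (0,3) count=1: revealed 1 new [(0,3)] -> total=1
Click 2 (1,5) count=1: revealed 1 new [(1,5)] -> total=2
Click 3 (4,1) count=0: revealed 20 new [(0,0) (0,1) (0,2) (1,0) (1,1) (1,2) (2,0) (2,1) (2,2) (3,0) (3,1) (3,2) (4,0) (4,1) (4,2) (5,0) (5,1) (5,2) (6,0) (6,1)] -> total=22
Click 4 (3,6) count=1: revealed 1 new [(3,6)] -> total=23

Answer: ####...
###..#.
###....
###...#
###....
###....
##.....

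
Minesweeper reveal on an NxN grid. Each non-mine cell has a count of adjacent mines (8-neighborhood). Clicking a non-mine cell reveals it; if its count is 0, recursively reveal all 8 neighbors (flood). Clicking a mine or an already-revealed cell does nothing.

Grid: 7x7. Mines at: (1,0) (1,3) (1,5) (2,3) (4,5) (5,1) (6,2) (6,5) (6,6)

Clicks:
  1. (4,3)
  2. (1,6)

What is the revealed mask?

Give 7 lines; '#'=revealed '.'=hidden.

Click 1 (4,3) count=0: revealed 9 new [(3,2) (3,3) (3,4) (4,2) (4,3) (4,4) (5,2) (5,3) (5,4)] -> total=9
Click 2 (1,6) count=1: revealed 1 new [(1,6)] -> total=10

Answer: .......
......#
.......
..###..
..###..
..###..
.......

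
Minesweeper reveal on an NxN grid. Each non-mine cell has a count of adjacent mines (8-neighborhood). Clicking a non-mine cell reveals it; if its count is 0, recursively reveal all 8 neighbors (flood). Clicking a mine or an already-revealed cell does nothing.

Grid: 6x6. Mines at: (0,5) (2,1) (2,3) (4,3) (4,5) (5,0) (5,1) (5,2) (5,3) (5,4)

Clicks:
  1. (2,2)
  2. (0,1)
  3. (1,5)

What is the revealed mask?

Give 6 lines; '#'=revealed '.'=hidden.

Answer: #####.
######
..#...
......
......
......

Derivation:
Click 1 (2,2) count=2: revealed 1 new [(2,2)] -> total=1
Click 2 (0,1) count=0: revealed 10 new [(0,0) (0,1) (0,2) (0,3) (0,4) (1,0) (1,1) (1,2) (1,3) (1,4)] -> total=11
Click 3 (1,5) count=1: revealed 1 new [(1,5)] -> total=12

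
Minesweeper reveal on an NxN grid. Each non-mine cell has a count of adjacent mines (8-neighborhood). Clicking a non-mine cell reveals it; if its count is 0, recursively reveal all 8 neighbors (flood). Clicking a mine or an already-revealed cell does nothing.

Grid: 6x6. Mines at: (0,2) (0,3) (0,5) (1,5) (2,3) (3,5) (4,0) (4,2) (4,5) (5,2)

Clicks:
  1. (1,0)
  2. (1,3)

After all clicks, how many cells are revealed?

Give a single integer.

Click 1 (1,0) count=0: revealed 11 new [(0,0) (0,1) (1,0) (1,1) (1,2) (2,0) (2,1) (2,2) (3,0) (3,1) (3,2)] -> total=11
Click 2 (1,3) count=3: revealed 1 new [(1,3)] -> total=12

Answer: 12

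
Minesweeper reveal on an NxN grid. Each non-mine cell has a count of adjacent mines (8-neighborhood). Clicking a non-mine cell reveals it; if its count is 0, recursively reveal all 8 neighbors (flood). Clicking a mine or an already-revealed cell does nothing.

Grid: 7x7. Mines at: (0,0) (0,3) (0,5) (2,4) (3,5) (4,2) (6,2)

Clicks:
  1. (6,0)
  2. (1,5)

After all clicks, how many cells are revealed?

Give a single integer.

Click 1 (6,0) count=0: revealed 18 new [(1,0) (1,1) (1,2) (1,3) (2,0) (2,1) (2,2) (2,3) (3,0) (3,1) (3,2) (3,3) (4,0) (4,1) (5,0) (5,1) (6,0) (6,1)] -> total=18
Click 2 (1,5) count=2: revealed 1 new [(1,5)] -> total=19

Answer: 19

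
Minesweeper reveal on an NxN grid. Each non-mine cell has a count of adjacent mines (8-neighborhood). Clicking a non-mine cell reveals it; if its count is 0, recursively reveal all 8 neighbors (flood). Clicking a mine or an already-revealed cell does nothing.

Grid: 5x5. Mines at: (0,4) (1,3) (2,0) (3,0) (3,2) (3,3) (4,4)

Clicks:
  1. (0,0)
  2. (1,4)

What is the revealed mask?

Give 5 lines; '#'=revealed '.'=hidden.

Answer: ###..
###.#
.....
.....
.....

Derivation:
Click 1 (0,0) count=0: revealed 6 new [(0,0) (0,1) (0,2) (1,0) (1,1) (1,2)] -> total=6
Click 2 (1,4) count=2: revealed 1 new [(1,4)] -> total=7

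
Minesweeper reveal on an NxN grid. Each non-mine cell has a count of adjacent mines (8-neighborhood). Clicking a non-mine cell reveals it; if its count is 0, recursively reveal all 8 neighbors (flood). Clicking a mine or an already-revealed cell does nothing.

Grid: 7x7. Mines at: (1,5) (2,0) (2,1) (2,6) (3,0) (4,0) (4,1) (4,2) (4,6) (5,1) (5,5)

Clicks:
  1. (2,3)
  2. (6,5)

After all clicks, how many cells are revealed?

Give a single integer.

Answer: 22

Derivation:
Click 1 (2,3) count=0: revealed 21 new [(0,0) (0,1) (0,2) (0,3) (0,4) (1,0) (1,1) (1,2) (1,3) (1,4) (2,2) (2,3) (2,4) (2,5) (3,2) (3,3) (3,4) (3,5) (4,3) (4,4) (4,5)] -> total=21
Click 2 (6,5) count=1: revealed 1 new [(6,5)] -> total=22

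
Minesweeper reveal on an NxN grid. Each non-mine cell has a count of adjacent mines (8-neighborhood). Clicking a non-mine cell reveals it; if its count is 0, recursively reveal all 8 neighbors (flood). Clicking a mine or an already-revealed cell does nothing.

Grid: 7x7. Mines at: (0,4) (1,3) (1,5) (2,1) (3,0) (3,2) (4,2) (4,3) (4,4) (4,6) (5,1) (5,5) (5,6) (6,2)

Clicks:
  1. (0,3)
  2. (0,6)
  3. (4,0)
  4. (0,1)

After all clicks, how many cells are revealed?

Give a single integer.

Answer: 9

Derivation:
Click 1 (0,3) count=2: revealed 1 new [(0,3)] -> total=1
Click 2 (0,6) count=1: revealed 1 new [(0,6)] -> total=2
Click 3 (4,0) count=2: revealed 1 new [(4,0)] -> total=3
Click 4 (0,1) count=0: revealed 6 new [(0,0) (0,1) (0,2) (1,0) (1,1) (1,2)] -> total=9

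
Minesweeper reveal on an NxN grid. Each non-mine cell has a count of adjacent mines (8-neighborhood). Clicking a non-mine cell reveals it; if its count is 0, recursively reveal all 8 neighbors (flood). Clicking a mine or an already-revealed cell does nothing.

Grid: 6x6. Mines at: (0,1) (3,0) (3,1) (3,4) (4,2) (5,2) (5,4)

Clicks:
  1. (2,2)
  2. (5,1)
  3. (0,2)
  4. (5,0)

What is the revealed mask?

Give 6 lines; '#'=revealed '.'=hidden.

Click 1 (2,2) count=1: revealed 1 new [(2,2)] -> total=1
Click 2 (5,1) count=2: revealed 1 new [(5,1)] -> total=2
Click 3 (0,2) count=1: revealed 1 new [(0,2)] -> total=3
Click 4 (5,0) count=0: revealed 3 new [(4,0) (4,1) (5,0)] -> total=6

Answer: ..#...
......
..#...
......
##....
##....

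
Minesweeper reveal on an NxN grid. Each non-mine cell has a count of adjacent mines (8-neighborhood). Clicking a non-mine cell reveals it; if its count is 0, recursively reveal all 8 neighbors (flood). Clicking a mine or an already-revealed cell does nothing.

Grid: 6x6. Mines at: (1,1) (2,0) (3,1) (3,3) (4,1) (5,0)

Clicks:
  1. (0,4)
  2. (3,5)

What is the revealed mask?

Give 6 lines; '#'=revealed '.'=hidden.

Answer: ..####
..####
..####
....##
..####
..####

Derivation:
Click 1 (0,4) count=0: revealed 22 new [(0,2) (0,3) (0,4) (0,5) (1,2) (1,3) (1,4) (1,5) (2,2) (2,3) (2,4) (2,5) (3,4) (3,5) (4,2) (4,3) (4,4) (4,5) (5,2) (5,3) (5,4) (5,5)] -> total=22
Click 2 (3,5) count=0: revealed 0 new [(none)] -> total=22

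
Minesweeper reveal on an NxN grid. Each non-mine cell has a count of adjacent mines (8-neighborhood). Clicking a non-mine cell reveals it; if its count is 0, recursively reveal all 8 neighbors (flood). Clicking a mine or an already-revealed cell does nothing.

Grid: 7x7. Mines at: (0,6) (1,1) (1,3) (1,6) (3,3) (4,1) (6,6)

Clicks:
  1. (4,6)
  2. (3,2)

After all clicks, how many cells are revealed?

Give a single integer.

Answer: 25

Derivation:
Click 1 (4,6) count=0: revealed 24 new [(2,4) (2,5) (2,6) (3,4) (3,5) (3,6) (4,2) (4,3) (4,4) (4,5) (4,6) (5,0) (5,1) (5,2) (5,3) (5,4) (5,5) (5,6) (6,0) (6,1) (6,2) (6,3) (6,4) (6,5)] -> total=24
Click 2 (3,2) count=2: revealed 1 new [(3,2)] -> total=25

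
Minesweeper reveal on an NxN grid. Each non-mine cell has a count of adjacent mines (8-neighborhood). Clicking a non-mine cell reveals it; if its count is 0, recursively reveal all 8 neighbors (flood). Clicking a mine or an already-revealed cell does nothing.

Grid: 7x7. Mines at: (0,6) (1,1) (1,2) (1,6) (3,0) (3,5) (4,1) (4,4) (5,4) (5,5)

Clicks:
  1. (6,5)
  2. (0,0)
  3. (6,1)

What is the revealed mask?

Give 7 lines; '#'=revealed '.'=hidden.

Answer: #......
.......
.......
.......
.......
####...
####.#.

Derivation:
Click 1 (6,5) count=2: revealed 1 new [(6,5)] -> total=1
Click 2 (0,0) count=1: revealed 1 new [(0,0)] -> total=2
Click 3 (6,1) count=0: revealed 8 new [(5,0) (5,1) (5,2) (5,3) (6,0) (6,1) (6,2) (6,3)] -> total=10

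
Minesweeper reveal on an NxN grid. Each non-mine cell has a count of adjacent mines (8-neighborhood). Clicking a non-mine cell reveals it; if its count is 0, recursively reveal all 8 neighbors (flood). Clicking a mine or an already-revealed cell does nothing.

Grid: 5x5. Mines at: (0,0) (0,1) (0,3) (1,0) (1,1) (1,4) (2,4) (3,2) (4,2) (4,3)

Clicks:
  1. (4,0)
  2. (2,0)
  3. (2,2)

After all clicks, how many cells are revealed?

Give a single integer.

Click 1 (4,0) count=0: revealed 6 new [(2,0) (2,1) (3,0) (3,1) (4,0) (4,1)] -> total=6
Click 2 (2,0) count=2: revealed 0 new [(none)] -> total=6
Click 3 (2,2) count=2: revealed 1 new [(2,2)] -> total=7

Answer: 7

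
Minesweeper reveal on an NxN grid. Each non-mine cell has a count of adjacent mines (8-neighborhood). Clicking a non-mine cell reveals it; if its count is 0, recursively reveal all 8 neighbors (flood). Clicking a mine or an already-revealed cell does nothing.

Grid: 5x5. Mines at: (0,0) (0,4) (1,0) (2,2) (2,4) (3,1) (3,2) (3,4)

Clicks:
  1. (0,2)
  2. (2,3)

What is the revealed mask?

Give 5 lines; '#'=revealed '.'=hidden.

Answer: .###.
.###.
...#.
.....
.....

Derivation:
Click 1 (0,2) count=0: revealed 6 new [(0,1) (0,2) (0,3) (1,1) (1,2) (1,3)] -> total=6
Click 2 (2,3) count=4: revealed 1 new [(2,3)] -> total=7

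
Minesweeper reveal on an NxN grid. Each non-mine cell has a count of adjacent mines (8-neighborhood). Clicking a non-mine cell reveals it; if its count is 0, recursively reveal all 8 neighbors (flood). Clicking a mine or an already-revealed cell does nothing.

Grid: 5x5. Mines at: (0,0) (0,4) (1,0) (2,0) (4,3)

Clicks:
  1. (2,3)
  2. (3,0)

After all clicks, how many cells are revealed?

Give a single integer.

Click 1 (2,3) count=0: revealed 15 new [(0,1) (0,2) (0,3) (1,1) (1,2) (1,3) (1,4) (2,1) (2,2) (2,3) (2,4) (3,1) (3,2) (3,3) (3,4)] -> total=15
Click 2 (3,0) count=1: revealed 1 new [(3,0)] -> total=16

Answer: 16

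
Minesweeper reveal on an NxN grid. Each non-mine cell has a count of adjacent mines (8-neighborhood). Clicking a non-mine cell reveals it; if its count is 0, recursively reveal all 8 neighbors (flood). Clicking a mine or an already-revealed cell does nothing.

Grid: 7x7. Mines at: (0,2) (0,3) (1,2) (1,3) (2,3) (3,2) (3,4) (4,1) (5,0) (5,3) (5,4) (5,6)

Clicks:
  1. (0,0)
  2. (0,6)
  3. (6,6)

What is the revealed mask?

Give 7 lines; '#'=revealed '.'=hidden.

Click 1 (0,0) count=0: revealed 8 new [(0,0) (0,1) (1,0) (1,1) (2,0) (2,1) (3,0) (3,1)] -> total=8
Click 2 (0,6) count=0: revealed 13 new [(0,4) (0,5) (0,6) (1,4) (1,5) (1,6) (2,4) (2,5) (2,6) (3,5) (3,6) (4,5) (4,6)] -> total=21
Click 3 (6,6) count=1: revealed 1 new [(6,6)] -> total=22

Answer: ##..###
##..###
##..###
##...##
.....##
.......
......#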